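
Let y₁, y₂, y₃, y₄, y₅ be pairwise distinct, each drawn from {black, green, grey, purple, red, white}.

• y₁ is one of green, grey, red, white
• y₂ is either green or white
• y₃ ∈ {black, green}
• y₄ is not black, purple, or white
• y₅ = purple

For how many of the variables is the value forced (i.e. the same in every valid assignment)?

1

y₅ must be purple (only option left).
Determined: y₅=purple. The other variables each still have more than one consistent value. That makes 1.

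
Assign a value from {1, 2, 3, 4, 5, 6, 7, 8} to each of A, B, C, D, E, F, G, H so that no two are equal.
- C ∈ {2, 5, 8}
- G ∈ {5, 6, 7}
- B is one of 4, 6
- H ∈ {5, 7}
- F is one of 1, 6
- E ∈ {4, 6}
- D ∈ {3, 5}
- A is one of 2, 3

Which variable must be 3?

Among the 8 variables, 1 fits only F (and all 8 values in {1, 2, 3, 4, 5, 6, 7, 8} must be used), so F = 1.
The 7 still-open variables draw from only 7 values {2, 3, 4, 5, 6, 7, 8}, so each is used; only C can be 8, hence C = 8.
The 6 still-open variables draw from only 6 values {2, 3, 4, 5, 6, 7}, so each is used; only A can be 2, hence A = 2.
The 5 still-open variables together cover exactly {3, 4, 5, 6, 7} — 5 values for 5 variables — and 3 appears only in D's list, so D = 3.

D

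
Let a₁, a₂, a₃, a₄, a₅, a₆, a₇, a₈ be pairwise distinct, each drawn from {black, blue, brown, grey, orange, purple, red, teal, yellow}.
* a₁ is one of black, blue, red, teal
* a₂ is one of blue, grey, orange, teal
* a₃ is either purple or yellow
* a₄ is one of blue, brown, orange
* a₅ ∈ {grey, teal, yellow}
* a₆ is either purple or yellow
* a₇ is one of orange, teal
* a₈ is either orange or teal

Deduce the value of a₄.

a₃ and a₆ between them cover only {purple, yellow} — a naked pair. Remove those values from a₅.
a₇ and a₈ between them cover only {orange, teal} — a naked pair. Remove those values from a₁, a₂, a₄, a₅.
a₅'s domain is down to {grey}, so a₅ = grey. Strike grey from a₂.
That leaves a₂ = blue. So a₁, a₄ can't be blue.
So a₄ = brown.

brown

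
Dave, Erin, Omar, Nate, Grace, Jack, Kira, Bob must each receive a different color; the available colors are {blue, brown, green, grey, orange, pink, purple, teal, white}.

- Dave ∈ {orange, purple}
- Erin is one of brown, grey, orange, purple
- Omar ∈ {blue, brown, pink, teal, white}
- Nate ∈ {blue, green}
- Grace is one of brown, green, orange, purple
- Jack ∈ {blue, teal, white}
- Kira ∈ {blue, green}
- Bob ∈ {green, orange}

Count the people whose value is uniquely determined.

4

The 2 variables Nate and Kira are confined to {blue, green}, which locks those values in; drop them from Omar, Grace, Jack, Bob.
That leaves Bob = orange. Remove orange from Dave, Erin, Grace.
Dave must be purple (only option left). Remove purple from Erin, Grace.
Grace has just one choice, so Grace = brown. Eliminate brown elsewhere: Erin, Omar.
Erin's domain is down to {grey}, so Erin = grey.
Determined: Dave=purple, Erin=grey, Grace=brown, Bob=orange. The other people each still have more than one consistent value. That makes 4.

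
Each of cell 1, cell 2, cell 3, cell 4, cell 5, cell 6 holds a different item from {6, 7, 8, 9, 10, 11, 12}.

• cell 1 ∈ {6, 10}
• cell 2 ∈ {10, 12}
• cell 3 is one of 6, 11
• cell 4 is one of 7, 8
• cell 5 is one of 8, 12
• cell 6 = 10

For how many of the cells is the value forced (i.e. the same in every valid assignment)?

6

cell 6's domain is down to {10}, so cell 6 = 10. Remove 10 from cell 1, cell 2.
cell 1 must be 6 (only option left). Remove 6 from cell 3.
cell 2 has just one choice, so cell 2 = 12. Remove 12 from cell 5.
cell 3 has just one choice, so cell 3 = 11.
cell 5 has just one choice, so cell 5 = 8. Strike 8 from cell 4.
That leaves cell 4 = 7.
Every cell is fixed: cell 1=6, cell 2=12, cell 3=11, cell 4=7, cell 5=8, cell 6=10. That makes 6.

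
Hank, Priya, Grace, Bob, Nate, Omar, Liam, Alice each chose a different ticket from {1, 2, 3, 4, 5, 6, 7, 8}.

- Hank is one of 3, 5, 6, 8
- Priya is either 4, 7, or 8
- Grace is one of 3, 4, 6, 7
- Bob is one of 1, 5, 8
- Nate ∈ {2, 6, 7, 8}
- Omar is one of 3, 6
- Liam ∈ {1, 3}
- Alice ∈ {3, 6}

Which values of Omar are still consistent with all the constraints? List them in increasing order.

3, 6

The 8 variables together cover exactly {1, 2, 3, 4, 5, 6, 7, 8} — 8 values for 8 variables — and 2 appears only in Nate's list, so Nate = 2.
The 2 variables Omar and Alice are confined to {3, 6}, which locks those values in; drop them from Hank, Grace, Liam.
Liam must be 1 (only option left). Eliminate 1 elsewhere: Bob.
Hank and Bob share exactly the 2 values {5, 8}; by pigeonhole those values go to them, so strike 5, 8 from Priya.
No further eliminations apply; Omar can still be any of 3, 6.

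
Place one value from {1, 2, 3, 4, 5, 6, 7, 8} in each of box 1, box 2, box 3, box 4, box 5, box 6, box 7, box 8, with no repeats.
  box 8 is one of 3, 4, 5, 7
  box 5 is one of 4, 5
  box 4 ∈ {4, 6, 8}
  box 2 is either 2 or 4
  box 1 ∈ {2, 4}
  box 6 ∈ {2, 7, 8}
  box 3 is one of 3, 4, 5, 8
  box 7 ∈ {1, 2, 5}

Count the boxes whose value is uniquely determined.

Among the 8 variables, 1 fits only box 7 (and all 8 values in {1, 2, 3, 4, 5, 6, 7, 8} must be used), so box 7 = 1.
Among the 7 still-open variables, 6 fits only box 4 (and all 7 values in {2, 3, 4, 5, 6, 7, 8} must be used), so box 4 = 6.
The 2 variables box 1 and box 2 are confined to {2, 4}, which locks those values in; drop them from box 3, box 5, box 6, box 8.
box 5 must be 5 (only option left). Remove 5 from box 3, box 8.
Determined: box 4=6, box 5=5, box 7=1. The other boxes each still have more than one consistent value. That makes 3.

3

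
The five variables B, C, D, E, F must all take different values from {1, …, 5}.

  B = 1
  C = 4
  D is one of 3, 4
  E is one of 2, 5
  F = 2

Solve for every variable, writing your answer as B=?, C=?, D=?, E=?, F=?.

B has just one choice, so B = 1.
That leaves C = 4. Strike 4 from D.
That leaves D = 3.
That leaves F = 2. Strike 2 from E.
E has just one choice, so E = 5.

B=1, C=4, D=3, E=5, F=2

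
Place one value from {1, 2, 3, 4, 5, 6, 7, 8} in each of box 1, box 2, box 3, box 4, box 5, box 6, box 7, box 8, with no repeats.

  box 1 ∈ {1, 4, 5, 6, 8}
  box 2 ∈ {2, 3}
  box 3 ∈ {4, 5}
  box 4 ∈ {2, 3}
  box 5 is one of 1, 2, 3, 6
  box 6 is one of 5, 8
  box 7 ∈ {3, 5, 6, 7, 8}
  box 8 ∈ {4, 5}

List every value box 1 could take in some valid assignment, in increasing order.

1, 6

The 8 variables together cover exactly {1, 2, 3, 4, 5, 6, 7, 8} — 8 values for 8 variables — and 7 appears only in box 7's list, so box 7 = 7.
The 2 variables box 2 and box 4 are confined to {2, 3}, which locks those values in; drop them from box 5.
box 3 and box 8 between them cover only {4, 5} — a naked pair. Remove those values from box 1, box 6.
box 6 must be 8 (only option left). Strike 8 from box 1.
No further eliminations apply; box 1 can still be any of 1, 6.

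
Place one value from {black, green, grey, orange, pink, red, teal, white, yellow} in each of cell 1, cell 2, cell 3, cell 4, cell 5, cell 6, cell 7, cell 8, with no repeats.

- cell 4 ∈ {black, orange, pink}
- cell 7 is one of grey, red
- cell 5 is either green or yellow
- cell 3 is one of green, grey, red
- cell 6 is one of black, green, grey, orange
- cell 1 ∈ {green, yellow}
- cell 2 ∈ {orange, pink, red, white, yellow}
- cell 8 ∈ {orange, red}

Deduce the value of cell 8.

orange

The 8 variables together cover exactly {black, green, grey, orange, pink, red, white, yellow} — 8 values for 8 variables — and white appears only in cell 2's list, so cell 2 = white.
The 7 still-open variables together cover exactly {black, green, grey, orange, pink, red, yellow} — 7 values for 7 variables — and pink appears only in cell 4's list, so cell 4 = pink.
Among the 6 still-open variables, black fits only cell 6 (and all 6 values in {black, green, grey, orange, red, yellow} must be used), so cell 6 = black.
Among the 5 still-open variables, orange fits only cell 8 (and all 5 values in {green, grey, orange, red, yellow} must be used), so cell 8 = orange.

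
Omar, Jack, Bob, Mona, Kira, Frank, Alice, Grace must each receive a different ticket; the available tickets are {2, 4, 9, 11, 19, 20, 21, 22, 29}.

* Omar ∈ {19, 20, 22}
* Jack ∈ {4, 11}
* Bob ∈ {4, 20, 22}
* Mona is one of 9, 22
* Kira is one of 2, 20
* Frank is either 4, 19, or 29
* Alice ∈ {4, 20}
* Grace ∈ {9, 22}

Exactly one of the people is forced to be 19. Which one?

Omar

The 8 variables draw from only 8 values {2, 4, 9, 11, 19, 20, 22, 29}, so each is used; only Kira can be 2, hence Kira = 2.
The 7 still-open variables together cover exactly {4, 9, 11, 19, 20, 22, 29} — 7 values for 7 variables — and 11 appears only in Jack's list, so Jack = 11.
The 6 still-open variables together cover exactly {4, 9, 19, 20, 22, 29} — 6 values for 6 variables — and 29 appears only in Frank's list, so Frank = 29.
Among the 5 still-open variables, 19 fits only Omar (and all 5 values in {4, 9, 19, 20, 22} must be used), so Omar = 19.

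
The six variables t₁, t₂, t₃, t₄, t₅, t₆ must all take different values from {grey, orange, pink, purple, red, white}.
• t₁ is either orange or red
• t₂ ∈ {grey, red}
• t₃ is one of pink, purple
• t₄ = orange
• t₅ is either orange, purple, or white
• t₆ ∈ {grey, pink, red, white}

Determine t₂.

t₄'s domain is down to {orange}, so t₄ = orange. So t₁, t₅ can't be orange.
That leaves t₁ = red. So t₂, t₆ can't be red.
So t₂ = grey.

grey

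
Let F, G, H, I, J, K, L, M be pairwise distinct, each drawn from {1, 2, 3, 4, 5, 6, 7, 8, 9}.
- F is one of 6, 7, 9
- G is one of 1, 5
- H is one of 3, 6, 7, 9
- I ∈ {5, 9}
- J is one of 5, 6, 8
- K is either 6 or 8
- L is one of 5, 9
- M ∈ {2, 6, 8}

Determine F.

7

The 8 variables draw from only 8 values {1, 2, 3, 5, 6, 7, 8, 9}, so each is used; only G can be 1, hence G = 1.
The 7 still-open variables together cover exactly {2, 3, 5, 6, 7, 8, 9} — 7 values for 7 variables — and 2 appears only in M's list, so M = 2.
The 6 still-open variables together cover exactly {3, 5, 6, 7, 8, 9} — 6 values for 6 variables — and 3 appears only in H's list, so H = 3.
The 5 still-open variables together cover exactly {5, 6, 7, 8, 9} — 5 values for 5 variables — and 7 appears only in F's list, so F = 7.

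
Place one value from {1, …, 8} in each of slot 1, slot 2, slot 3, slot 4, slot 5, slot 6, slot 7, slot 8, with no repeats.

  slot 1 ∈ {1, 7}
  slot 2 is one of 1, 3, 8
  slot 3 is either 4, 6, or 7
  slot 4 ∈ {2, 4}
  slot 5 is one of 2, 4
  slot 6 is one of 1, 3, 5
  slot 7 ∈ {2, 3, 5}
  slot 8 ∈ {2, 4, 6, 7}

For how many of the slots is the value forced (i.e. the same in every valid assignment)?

2

Among the 8 variables, 8 fits only slot 2 (and all 8 values in {1, 2, 3, 4, 5, 6, 7, 8} must be used), so slot 2 = 8.
The 2 variables slot 4 and slot 5 are confined to {2, 4}, which locks those values in; drop them from slot 3, slot 7, slot 8.
slot 3 and slot 8 between them cover only {6, 7} — a naked pair. Remove those values from slot 1.
slot 1 has just one choice, so slot 1 = 1. Strike 1 from slot 6.
Determined: slot 1=1, slot 2=8. The other slots each still have more than one consistent value. That makes 2.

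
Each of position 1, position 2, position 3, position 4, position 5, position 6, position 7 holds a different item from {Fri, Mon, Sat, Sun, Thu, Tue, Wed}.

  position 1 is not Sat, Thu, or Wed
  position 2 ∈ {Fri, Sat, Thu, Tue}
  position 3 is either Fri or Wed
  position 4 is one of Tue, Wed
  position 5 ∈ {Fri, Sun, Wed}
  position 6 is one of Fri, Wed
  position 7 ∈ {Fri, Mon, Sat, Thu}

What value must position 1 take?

position 3 and position 6 between them cover only {Fri, Wed} — a naked pair. Remove those values from position 1, position 2, position 4, position 5, position 7.
position 4 has just one choice, so position 4 = Tue. Eliminate Tue elsewhere: position 1, position 2.
position 5's domain is down to {Sun}, so position 5 = Sun. Eliminate Sun elsewhere: position 1.
So position 1 = Mon.

Mon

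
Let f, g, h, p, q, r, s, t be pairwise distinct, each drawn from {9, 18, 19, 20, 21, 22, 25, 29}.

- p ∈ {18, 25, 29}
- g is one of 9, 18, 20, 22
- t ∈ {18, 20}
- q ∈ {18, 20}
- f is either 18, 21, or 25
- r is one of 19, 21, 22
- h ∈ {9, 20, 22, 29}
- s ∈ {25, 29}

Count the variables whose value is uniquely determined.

2

The 8 variables draw from only 8 values {9, 18, 19, 20, 21, 22, 25, 29}, so each is used; only r can be 19, hence r = 19.
The 7 still-open variables together cover exactly {9, 18, 20, 21, 22, 25, 29} — 7 values for 7 variables — and 21 appears only in f's list, so f = 21.
q and t between them cover only {18, 20} — a naked pair. Remove those values from g, h, p.
p and s share exactly the 2 values {25, 29}; by pigeonhole those values go to them, so strike 25, 29 from h.
Determined: f=21, r=19. The other variables each still have more than one consistent value. That makes 2.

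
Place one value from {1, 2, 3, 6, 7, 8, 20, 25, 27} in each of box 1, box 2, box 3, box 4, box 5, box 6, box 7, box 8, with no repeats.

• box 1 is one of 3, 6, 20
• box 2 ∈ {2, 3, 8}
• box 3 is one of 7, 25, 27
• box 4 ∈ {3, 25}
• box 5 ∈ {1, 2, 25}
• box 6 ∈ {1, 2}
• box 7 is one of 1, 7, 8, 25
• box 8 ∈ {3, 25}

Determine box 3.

box 4 and box 8 share exactly the 2 values {3, 25}; by pigeonhole those values go to them, so strike 3, 25 from box 1, box 2, box 3, box 5, box 7.
box 5 and box 6 between them cover only {1, 2} — a naked pair. Remove those values from box 2, box 7.
That leaves box 2 = 8. So box 7 can't be 8.
That leaves box 7 = 7. Remove 7 from box 3.
So box 3 = 27.

27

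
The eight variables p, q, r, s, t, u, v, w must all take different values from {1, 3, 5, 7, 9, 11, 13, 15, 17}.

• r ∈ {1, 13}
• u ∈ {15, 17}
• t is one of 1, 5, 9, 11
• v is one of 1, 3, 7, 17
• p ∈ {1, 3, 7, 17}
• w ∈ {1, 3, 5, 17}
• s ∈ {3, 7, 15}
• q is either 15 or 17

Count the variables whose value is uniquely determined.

2

q and u share exactly the 2 values {15, 17}; by pigeonhole those values go to them, so strike 15, 17 from p, s, v, w.
p, s, v share exactly the 3 values {1, 3, 7}; by pigeonhole those values go to them, so strike 1, 3, 7 from r, t, w.
That leaves r = 13.
w must be 5 (only option left). Eliminate 5 elsewhere: t.
Determined: r=13, w=5. The other variables each still have more than one consistent value. That makes 2.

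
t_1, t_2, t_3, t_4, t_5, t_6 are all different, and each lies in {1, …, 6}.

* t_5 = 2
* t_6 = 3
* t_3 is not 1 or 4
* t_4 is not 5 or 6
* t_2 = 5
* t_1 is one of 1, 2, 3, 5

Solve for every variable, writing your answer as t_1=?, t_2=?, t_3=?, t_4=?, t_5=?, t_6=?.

t_2's domain is down to {5}, so t_2 = 5. Remove 5 from t_1, t_3.
t_5 has just one choice, so t_5 = 2. Eliminate 2 elsewhere: t_1, t_3, t_4.
t_6 has just one choice, so t_6 = 3. Strike 3 from t_1, t_3, t_4.
t_1 has just one choice, so t_1 = 1. Strike 1 from t_4.
t_3 has just one choice, so t_3 = 6.
t_4's domain is down to {4}, so t_4 = 4.

t_1=1, t_2=5, t_3=6, t_4=4, t_5=2, t_6=3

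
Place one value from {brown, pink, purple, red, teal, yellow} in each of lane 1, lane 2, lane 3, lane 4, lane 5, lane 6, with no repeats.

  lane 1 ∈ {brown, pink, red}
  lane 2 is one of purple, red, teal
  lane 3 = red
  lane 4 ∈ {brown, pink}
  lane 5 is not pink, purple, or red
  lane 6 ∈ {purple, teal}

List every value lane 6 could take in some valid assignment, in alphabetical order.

lane 3 must be red (only option left). Strike red from lane 1, lane 2.
Among the 5 still-open variables, yellow fits only lane 5 (and all 5 values in {brown, pink, purple, teal, yellow} must be used), so lane 5 = yellow.
No further eliminations apply; lane 6 can still be any of purple, teal.

purple, teal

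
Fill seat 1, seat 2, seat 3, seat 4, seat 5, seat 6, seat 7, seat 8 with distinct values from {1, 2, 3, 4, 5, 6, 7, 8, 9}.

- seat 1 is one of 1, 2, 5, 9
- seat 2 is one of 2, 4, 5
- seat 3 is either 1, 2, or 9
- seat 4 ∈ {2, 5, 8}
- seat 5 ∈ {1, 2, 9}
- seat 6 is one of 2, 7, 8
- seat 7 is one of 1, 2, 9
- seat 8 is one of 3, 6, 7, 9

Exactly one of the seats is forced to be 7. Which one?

seat 6

The 3 variables seat 3, seat 5, seat 7 are confined to {1, 2, 9}, which locks those values in; drop them from seat 1, seat 2, seat 4, seat 6, seat 8.
seat 1 has just one choice, so seat 1 = 5. Remove 5 from seat 2, seat 4.
That leaves seat 2 = 4.
seat 4 has just one choice, so seat 4 = 8. Remove 8 from seat 6.
So 7 goes to seat 6.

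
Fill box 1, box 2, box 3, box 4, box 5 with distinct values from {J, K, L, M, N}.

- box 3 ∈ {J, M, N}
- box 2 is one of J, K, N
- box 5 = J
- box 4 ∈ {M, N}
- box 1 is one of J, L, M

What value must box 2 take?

box 5's domain is down to {J}, so box 5 = J. So box 1, box 2, box 3 can't be J.
The 4 still-open variables together cover exactly {K, L, M, N} — 4 values for 4 variables — and K appears only in box 2's list, so box 2 = K.

K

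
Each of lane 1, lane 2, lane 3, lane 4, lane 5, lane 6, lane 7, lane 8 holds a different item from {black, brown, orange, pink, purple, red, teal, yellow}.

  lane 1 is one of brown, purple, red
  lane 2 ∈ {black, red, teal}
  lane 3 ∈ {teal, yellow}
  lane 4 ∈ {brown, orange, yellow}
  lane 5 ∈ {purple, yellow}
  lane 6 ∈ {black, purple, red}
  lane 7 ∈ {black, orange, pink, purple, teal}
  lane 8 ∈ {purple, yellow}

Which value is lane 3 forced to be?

teal

Among the 8 variables, pink fits only lane 7 (and all 8 values in {black, brown, orange, pink, purple, red, teal, yellow} must be used), so lane 7 = pink.
The 7 still-open variables draw from only 7 values {black, brown, orange, purple, red, teal, yellow}, so each is used; only lane 4 can be orange, hence lane 4 = orange.
Among the 6 still-open variables, brown fits only lane 1 (and all 6 values in {black, brown, purple, red, teal, yellow} must be used), so lane 1 = brown.
The 2 variables lane 5 and lane 8 are confined to {purple, yellow}, which locks those values in; drop them from lane 3, lane 6.
So lane 3 = teal.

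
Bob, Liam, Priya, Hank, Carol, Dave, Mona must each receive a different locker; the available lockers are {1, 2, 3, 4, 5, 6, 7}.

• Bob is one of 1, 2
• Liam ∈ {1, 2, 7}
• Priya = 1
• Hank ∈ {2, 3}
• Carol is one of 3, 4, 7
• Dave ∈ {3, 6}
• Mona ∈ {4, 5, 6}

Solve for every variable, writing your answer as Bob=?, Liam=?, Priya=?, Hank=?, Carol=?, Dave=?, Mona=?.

Bob=2, Liam=7, Priya=1, Hank=3, Carol=4, Dave=6, Mona=5

Priya's domain is down to {1}, so Priya = 1. Strike 1 from Bob, Liam.
Bob has just one choice, so Bob = 2. So Liam, Hank can't be 2.
Liam must be 7 (only option left). Remove 7 from Carol.
That leaves Hank = 3. Strike 3 from Carol, Dave.
That leaves Carol = 4. Eliminate 4 elsewhere: Mona.
Dave must be 6 (only option left). So Mona can't be 6.
Mona has just one choice, so Mona = 5.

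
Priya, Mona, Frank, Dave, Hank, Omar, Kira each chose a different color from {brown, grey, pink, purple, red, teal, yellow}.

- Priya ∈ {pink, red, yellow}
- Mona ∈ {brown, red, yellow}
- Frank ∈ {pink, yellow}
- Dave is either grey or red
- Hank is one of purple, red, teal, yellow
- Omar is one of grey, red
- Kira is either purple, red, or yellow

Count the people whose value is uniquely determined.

3

The 7 variables together cover exactly {brown, grey, pink, purple, red, teal, yellow} — 7 values for 7 variables — and brown appears only in Mona's list, so Mona = brown.
Among the 6 still-open variables, teal fits only Hank (and all 6 values in {grey, pink, purple, red, teal, yellow} must be used), so Hank = teal.
Among the 5 still-open variables, purple fits only Kira (and all 5 values in {grey, pink, purple, red, yellow} must be used), so Kira = purple.
Dave and Omar between them cover only {grey, red} — a naked pair. Remove those values from Priya.
Determined: Mona=brown, Hank=teal, Kira=purple. The other people each still have more than one consistent value. That makes 3.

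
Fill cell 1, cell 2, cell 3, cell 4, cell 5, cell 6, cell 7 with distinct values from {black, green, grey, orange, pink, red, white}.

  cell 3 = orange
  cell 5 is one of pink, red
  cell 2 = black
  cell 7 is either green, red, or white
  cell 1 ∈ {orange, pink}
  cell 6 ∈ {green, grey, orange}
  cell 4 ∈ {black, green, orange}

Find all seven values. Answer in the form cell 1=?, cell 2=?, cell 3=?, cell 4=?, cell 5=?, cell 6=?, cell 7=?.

cell 2 has just one choice, so cell 2 = black. Eliminate black elsewhere: cell 4.
That leaves cell 3 = orange. So cell 1, cell 4, cell 6 can't be orange.
cell 4's domain is down to {green}, so cell 4 = green. Remove green from cell 6, cell 7.
cell 6 has just one choice, so cell 6 = grey.
That leaves cell 1 = pink. Remove pink from cell 5.
cell 5's domain is down to {red}, so cell 5 = red. So cell 7 can't be red.
cell 7's domain is down to {white}, so cell 7 = white.

cell 1=pink, cell 2=black, cell 3=orange, cell 4=green, cell 5=red, cell 6=grey, cell 7=white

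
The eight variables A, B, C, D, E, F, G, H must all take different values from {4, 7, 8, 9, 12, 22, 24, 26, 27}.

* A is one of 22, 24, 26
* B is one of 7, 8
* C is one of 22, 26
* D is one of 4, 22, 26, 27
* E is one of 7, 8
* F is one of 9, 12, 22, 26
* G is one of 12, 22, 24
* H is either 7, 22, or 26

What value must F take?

B and E share exactly the 2 values {7, 8}; by pigeonhole those values go to them, so strike 7, 8 from H.
The 2 variables C and H are confined to {22, 26}, which locks those values in; drop them from A, D, F, G.
That leaves A = 24. Eliminate 24 elsewhere: G.
G has just one choice, so G = 12. Remove 12 from F.
So F = 9.

9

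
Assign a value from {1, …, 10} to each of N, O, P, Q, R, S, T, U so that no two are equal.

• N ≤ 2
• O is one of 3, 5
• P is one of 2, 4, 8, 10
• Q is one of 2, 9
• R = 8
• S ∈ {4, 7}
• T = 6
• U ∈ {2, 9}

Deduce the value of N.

1

R has just one choice, so R = 8. Strike 8 from P.
T's domain is down to {6}, so T = 6.
Q and U share exactly the 2 values {2, 9}; by pigeonhole those values go to them, so strike 2, 9 from N, P.
So N = 1.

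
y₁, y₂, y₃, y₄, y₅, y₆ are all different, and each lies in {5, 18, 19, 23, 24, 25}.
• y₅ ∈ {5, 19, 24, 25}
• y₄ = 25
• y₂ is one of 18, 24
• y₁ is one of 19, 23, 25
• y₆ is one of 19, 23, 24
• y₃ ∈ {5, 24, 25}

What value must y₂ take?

y₄'s domain is down to {25}, so y₄ = 25. So y₁, y₃, y₅ can't be 25.
The 5 still-open variables together cover exactly {5, 18, 19, 23, 24} — 5 values for 5 variables — and 18 appears only in y₂'s list, so y₂ = 18.

18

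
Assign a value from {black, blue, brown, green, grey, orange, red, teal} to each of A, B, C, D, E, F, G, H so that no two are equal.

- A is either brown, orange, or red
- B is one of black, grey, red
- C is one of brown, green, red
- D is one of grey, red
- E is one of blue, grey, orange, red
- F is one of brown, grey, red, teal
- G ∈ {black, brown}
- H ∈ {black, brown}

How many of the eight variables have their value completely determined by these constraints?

The 8 variables together cover exactly {black, blue, brown, green, grey, orange, red, teal} — 8 values for 8 variables — and blue appears only in E's list, so E = blue.
The 7 still-open variables together cover exactly {black, brown, green, grey, orange, red, teal} — 7 values for 7 variables — and green appears only in C's list, so C = green.
The 6 still-open variables draw from only 6 values {black, brown, grey, orange, red, teal}, so each is used; only A can be orange, hence A = orange.
Among the 5 still-open variables, teal fits only F (and all 5 values in {black, brown, grey, red, teal} must be used), so F = teal.
G and H between them cover only {black, brown} — a naked pair. Remove those values from B.
Determined: A=orange, C=green, E=blue, F=teal. The other variables each still have more than one consistent value. That makes 4.

4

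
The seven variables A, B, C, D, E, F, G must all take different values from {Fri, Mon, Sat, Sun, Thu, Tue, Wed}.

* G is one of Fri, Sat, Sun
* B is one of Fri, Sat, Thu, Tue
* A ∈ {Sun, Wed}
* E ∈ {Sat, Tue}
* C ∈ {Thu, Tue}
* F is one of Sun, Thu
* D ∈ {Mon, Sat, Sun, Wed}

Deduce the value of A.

The 7 variables together cover exactly {Fri, Mon, Sat, Sun, Thu, Tue, Wed} — 7 values for 7 variables — and Mon appears only in D's list, so D = Mon.
The 6 still-open variables together cover exactly {Fri, Sat, Sun, Thu, Tue, Wed} — 6 values for 6 variables — and Wed appears only in A's list, so A = Wed.

Wed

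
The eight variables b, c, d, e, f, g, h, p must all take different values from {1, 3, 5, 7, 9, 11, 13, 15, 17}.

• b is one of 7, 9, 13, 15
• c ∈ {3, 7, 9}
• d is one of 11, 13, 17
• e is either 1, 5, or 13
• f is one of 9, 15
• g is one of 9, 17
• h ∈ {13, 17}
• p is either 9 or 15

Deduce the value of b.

The 2 variables f and p are confined to {9, 15}, which locks those values in; drop them from b, c, g.
g has just one choice, so g = 17. Remove 17 from d, h.
h's domain is down to {13}, so h = 13. Strike 13 from b, d, e.
So b = 7.

7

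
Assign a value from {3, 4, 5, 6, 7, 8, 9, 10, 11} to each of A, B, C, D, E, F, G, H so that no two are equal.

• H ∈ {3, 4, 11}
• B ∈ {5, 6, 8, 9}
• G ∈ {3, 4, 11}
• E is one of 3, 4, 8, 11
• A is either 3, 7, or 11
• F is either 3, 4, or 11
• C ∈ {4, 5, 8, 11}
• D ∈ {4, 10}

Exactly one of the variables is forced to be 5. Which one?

C

The 3 variables F, G, H are confined to {3, 4, 11}, which locks those values in; drop them from A, C, D, E.
That leaves A = 7.
D has just one choice, so D = 10.
E must be 8 (only option left). Eliminate 8 elsewhere: B, C.
So 5 goes to C.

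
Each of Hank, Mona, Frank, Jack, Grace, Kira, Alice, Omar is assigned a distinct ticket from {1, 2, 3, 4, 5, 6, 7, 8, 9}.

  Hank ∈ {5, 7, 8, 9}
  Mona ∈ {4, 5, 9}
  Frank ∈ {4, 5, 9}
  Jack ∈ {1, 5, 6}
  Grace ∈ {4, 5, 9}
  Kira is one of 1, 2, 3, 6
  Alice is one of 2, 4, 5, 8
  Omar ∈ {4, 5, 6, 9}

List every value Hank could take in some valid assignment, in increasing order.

7, 8

Mona, Frank, Grace share exactly the 3 values {4, 5, 9}; by pigeonhole those values go to them, so strike 4, 5, 9 from Hank, Jack, Alice, Omar.
Omar's domain is down to {6}, so Omar = 6. So Jack, Kira can't be 6.
Jack's domain is down to {1}, so Jack = 1. Strike 1 from Kira.
No further eliminations apply; Hank can still be any of 7, 8.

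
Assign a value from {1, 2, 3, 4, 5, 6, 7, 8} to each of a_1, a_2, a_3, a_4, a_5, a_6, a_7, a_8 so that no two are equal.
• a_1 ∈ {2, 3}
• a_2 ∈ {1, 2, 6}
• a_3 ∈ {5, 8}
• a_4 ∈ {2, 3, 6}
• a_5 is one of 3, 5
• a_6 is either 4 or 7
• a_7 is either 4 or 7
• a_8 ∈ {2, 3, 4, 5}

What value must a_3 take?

Among the 8 variables, 1 fits only a_2 (and all 8 values in {1, 2, 3, 4, 5, 6, 7, 8} must be used), so a_2 = 1.
The 7 still-open variables draw from only 7 values {2, 3, 4, 5, 6, 7, 8}, so each is used; only a_4 can be 6, hence a_4 = 6.
The 6 still-open variables draw from only 6 values {2, 3, 4, 5, 7, 8}, so each is used; only a_3 can be 8, hence a_3 = 8.

8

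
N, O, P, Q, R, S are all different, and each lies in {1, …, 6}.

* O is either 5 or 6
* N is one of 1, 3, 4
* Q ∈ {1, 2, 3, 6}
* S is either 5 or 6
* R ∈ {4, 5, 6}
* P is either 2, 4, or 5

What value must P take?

2

O and S share exactly the 2 values {5, 6}; by pigeonhole those values go to them, so strike 5, 6 from P, Q, R.
R's domain is down to {4}, so R = 4. Eliminate 4 elsewhere: N, P.
So P = 2.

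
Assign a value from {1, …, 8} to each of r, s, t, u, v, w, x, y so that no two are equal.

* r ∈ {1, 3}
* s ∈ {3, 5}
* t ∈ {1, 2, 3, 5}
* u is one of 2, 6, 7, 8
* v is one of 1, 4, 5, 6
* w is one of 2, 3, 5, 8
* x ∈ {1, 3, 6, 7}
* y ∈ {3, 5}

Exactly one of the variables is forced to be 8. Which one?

The 8 variables together cover exactly {1, 2, 3, 4, 5, 6, 7, 8} — 8 values for 8 variables — and 4 appears only in v's list, so v = 4.
The 2 variables s and y are confined to {3, 5}, which locks those values in; drop them from r, t, w, x.
r has just one choice, so r = 1. Strike 1 from t, x.
t must be 2 (only option left). Strike 2 from u, w.
So 8 goes to w.

w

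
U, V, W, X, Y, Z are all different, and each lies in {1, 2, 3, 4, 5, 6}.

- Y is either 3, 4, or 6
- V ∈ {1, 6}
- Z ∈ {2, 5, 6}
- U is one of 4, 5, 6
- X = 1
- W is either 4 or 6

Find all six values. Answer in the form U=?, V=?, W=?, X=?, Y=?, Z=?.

X's domain is down to {1}, so X = 1. Remove 1 from V.
V must be 6 (only option left). Remove 6 from U, W, Y, Z.
W's domain is down to {4}, so W = 4. Remove 4 from U, Y.
Y's domain is down to {3}, so Y = 3.
U's domain is down to {5}, so U = 5. Eliminate 5 elsewhere: Z.
Z has just one choice, so Z = 2.

U=5, V=6, W=4, X=1, Y=3, Z=2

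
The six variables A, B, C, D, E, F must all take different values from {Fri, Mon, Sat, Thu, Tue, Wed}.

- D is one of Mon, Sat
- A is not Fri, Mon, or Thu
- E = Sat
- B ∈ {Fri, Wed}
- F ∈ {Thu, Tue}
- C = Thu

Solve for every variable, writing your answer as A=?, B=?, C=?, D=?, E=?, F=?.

C's domain is down to {Thu}, so C = Thu. Remove Thu from F.
E's domain is down to {Sat}, so E = Sat. Remove Sat from A, D.
That leaves F = Tue. Strike Tue from A.
A's domain is down to {Wed}, so A = Wed. Eliminate Wed elsewhere: B.
B's domain is down to {Fri}, so B = Fri.
D has just one choice, so D = Mon.

A=Wed, B=Fri, C=Thu, D=Mon, E=Sat, F=Tue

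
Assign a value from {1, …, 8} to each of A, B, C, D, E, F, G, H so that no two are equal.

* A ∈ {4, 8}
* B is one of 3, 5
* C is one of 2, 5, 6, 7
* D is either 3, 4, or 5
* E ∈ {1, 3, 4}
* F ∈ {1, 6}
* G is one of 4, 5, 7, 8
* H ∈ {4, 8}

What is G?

7

The 8 variables draw from only 8 values {1, 2, 3, 4, 5, 6, 7, 8}, so each is used; only C can be 2, hence C = 2.
The 7 still-open variables together cover exactly {1, 3, 4, 5, 6, 7, 8} — 7 values for 7 variables — and 6 appears only in F's list, so F = 6.
The 6 still-open variables draw from only 6 values {1, 3, 4, 5, 7, 8}, so each is used; only E can be 1, hence E = 1.
Among the 5 still-open variables, 7 fits only G (and all 5 values in {3, 4, 5, 7, 8} must be used), so G = 7.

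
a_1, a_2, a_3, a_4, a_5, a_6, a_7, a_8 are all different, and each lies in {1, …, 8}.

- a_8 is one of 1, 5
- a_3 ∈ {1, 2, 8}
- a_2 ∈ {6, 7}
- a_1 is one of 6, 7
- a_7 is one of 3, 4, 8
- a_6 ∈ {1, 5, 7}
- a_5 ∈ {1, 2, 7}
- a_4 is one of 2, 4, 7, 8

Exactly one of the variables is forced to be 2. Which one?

a_5

The 8 variables together cover exactly {1, 2, 3, 4, 5, 6, 7, 8} — 8 values for 8 variables — and 3 appears only in a_7's list, so a_7 = 3.
Among the 7 still-open variables, 4 fits only a_4 (and all 7 values in {1, 2, 4, 5, 6, 7, 8} must be used), so a_4 = 4.
The 6 still-open variables draw from only 6 values {1, 2, 5, 6, 7, 8}, so each is used; only a_3 can be 8, hence a_3 = 8.
Among the 5 still-open variables, 2 fits only a_5 (and all 5 values in {1, 2, 5, 6, 7} must be used), so a_5 = 2.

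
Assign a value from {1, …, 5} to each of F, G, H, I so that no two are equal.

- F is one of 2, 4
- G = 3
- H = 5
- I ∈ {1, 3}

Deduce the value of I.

G must be 3 (only option left). Remove 3 from I.
So I = 1.

1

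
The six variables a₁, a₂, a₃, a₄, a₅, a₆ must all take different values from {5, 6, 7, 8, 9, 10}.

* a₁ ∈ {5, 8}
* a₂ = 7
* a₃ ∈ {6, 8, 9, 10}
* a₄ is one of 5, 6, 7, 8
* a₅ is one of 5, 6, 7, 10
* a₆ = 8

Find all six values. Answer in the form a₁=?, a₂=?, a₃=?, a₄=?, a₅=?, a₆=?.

a₁=5, a₂=7, a₃=9, a₄=6, a₅=10, a₆=8

a₂ must be 7 (only option left). Eliminate 7 elsewhere: a₄, a₅.
a₆ has just one choice, so a₆ = 8. So a₁, a₃, a₄ can't be 8.
a₁ has just one choice, so a₁ = 5. Eliminate 5 elsewhere: a₄, a₅.
a₄'s domain is down to {6}, so a₄ = 6. Eliminate 6 elsewhere: a₃, a₅.
a₅ must be 10 (only option left). Remove 10 from a₃.
a₃ must be 9 (only option left).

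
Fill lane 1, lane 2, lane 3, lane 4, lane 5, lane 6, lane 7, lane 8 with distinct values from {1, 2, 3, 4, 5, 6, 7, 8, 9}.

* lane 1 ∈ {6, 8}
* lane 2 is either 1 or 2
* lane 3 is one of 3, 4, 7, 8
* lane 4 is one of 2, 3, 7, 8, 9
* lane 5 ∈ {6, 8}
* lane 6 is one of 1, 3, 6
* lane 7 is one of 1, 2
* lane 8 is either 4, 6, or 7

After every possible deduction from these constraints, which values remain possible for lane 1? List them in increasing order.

The 8 variables together cover exactly {1, 2, 3, 4, 6, 7, 8, 9} — 8 values for 8 variables — and 9 appears only in lane 4's list, so lane 4 = 9.
lane 1 and lane 5 between them cover only {6, 8} — a naked pair. Remove those values from lane 3, lane 6, lane 8.
lane 2 and lane 7 share exactly the 2 values {1, 2}; by pigeonhole those values go to them, so strike 1, 2 from lane 6.
lane 6's domain is down to {3}, so lane 6 = 3. Eliminate 3 elsewhere: lane 3.
No further eliminations apply; lane 1 can still be any of 6, 8.

6, 8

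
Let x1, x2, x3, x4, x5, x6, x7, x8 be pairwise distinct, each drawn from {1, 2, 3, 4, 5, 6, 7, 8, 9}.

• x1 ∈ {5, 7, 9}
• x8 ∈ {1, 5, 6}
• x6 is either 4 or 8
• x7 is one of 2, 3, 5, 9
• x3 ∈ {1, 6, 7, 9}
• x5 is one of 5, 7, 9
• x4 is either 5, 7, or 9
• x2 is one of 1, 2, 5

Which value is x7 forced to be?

x1, x4, x5 share exactly the 3 values {5, 7, 9}; by pigeonhole those values go to them, so strike 5, 7, 9 from x2, x3, x7, x8.
The 2 variables x3 and x8 are confined to {1, 6}, which locks those values in; drop them from x2.
x2 must be 2 (only option left). Remove 2 from x7.
So x7 = 3.

3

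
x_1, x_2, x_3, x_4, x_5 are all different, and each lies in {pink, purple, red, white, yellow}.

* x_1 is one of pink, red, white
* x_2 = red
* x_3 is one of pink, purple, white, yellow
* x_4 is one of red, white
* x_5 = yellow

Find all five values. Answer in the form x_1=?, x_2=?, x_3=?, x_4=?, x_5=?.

x_1=pink, x_2=red, x_3=purple, x_4=white, x_5=yellow

x_2's domain is down to {red}, so x_2 = red. Strike red from x_1, x_4.
That leaves x_4 = white. Remove white from x_1, x_3.
That leaves x_5 = yellow. So x_3 can't be yellow.
x_1's domain is down to {pink}, so x_1 = pink. Eliminate pink elsewhere: x_3.
x_3's domain is down to {purple}, so x_3 = purple.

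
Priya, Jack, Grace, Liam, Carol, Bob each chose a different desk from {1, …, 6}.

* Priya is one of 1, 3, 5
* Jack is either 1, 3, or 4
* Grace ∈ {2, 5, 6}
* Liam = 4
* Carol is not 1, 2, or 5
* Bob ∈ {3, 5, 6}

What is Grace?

2

Liam has just one choice, so Liam = 4. Eliminate 4 elsewhere: Jack, Carol.
The 5 still-open variables together cover exactly {1, 2, 3, 5, 6} — 5 values for 5 variables — and 2 appears only in Grace's list, so Grace = 2.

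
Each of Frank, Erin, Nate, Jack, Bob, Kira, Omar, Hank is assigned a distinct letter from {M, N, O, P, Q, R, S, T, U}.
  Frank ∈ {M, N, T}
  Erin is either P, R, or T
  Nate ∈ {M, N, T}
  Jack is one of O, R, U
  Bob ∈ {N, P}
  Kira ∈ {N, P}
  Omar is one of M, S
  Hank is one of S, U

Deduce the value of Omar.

S

The 8 variables together cover exactly {M, N, O, P, R, S, T, U} — 8 values for 8 variables — and O appears only in Jack's list, so Jack = O.
Among the 7 still-open variables, R fits only Erin (and all 7 values in {M, N, P, R, S, T, U} must be used), so Erin = R.
Among the 6 still-open variables, U fits only Hank (and all 6 values in {M, N, P, S, T, U} must be used), so Hank = U.
The 5 still-open variables together cover exactly {M, N, P, S, T} — 5 values for 5 variables — and S appears only in Omar's list, so Omar = S.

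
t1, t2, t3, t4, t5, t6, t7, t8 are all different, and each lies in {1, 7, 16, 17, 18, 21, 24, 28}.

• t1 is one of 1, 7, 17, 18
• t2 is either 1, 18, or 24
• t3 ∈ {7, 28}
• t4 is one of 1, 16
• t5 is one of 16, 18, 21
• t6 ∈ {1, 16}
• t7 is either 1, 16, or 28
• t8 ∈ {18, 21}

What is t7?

28

The 8 variables together cover exactly {1, 7, 16, 17, 18, 21, 24, 28} — 8 values for 8 variables — and 17 appears only in t1's list, so t1 = 17.
Among the 7 still-open variables, 7 fits only t3 (and all 7 values in {1, 7, 16, 18, 21, 24, 28} must be used), so t3 = 7.
Among the 6 still-open variables, 24 fits only t2 (and all 6 values in {1, 16, 18, 21, 24, 28} must be used), so t2 = 24.
The 5 still-open variables together cover exactly {1, 16, 18, 21, 28} — 5 values for 5 variables — and 28 appears only in t7's list, so t7 = 28.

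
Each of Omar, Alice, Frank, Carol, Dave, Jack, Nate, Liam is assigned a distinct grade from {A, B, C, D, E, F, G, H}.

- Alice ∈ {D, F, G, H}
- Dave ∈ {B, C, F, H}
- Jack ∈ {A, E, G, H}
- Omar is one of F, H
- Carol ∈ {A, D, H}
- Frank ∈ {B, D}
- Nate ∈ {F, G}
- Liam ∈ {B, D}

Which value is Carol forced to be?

The 8 variables together cover exactly {A, B, C, D, E, F, G, H} — 8 values for 8 variables — and C appears only in Dave's list, so Dave = C.
The 7 still-open variables draw from only 7 values {A, B, D, E, F, G, H}, so each is used; only Jack can be E, hence Jack = E.
Among the 6 still-open variables, A fits only Carol (and all 6 values in {A, B, D, F, G, H} must be used), so Carol = A.

A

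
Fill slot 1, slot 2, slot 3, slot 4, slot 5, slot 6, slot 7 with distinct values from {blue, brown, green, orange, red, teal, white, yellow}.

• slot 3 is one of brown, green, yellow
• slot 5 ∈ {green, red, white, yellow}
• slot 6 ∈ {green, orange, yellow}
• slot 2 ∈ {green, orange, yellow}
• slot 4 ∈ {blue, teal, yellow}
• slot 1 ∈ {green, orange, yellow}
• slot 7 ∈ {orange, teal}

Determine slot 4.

blue

slot 1, slot 2, slot 6 between them cover only {green, orange, yellow} — a naked triple. Remove those values from slot 3, slot 4, slot 5, slot 7.
That leaves slot 3 = brown.
slot 7 has just one choice, so slot 7 = teal. So slot 4 can't be teal.
So slot 4 = blue.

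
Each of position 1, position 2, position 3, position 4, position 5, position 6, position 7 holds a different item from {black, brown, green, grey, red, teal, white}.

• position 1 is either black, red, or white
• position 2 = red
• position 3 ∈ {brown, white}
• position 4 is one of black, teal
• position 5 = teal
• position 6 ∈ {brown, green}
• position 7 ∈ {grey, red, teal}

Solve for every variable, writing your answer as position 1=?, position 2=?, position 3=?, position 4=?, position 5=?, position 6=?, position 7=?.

position 2's domain is down to {red}, so position 2 = red. Remove red from position 1, position 7.
position 5 must be teal (only option left). So position 4, position 7 can't be teal.
position 7 has just one choice, so position 7 = grey.
position 4's domain is down to {black}, so position 4 = black. Eliminate black elsewhere: position 1.
position 1 has just one choice, so position 1 = white. So position 3 can't be white.
position 3's domain is down to {brown}, so position 3 = brown. Eliminate brown elsewhere: position 6.
position 6 has just one choice, so position 6 = green.

position 1=white, position 2=red, position 3=brown, position 4=black, position 5=teal, position 6=green, position 7=grey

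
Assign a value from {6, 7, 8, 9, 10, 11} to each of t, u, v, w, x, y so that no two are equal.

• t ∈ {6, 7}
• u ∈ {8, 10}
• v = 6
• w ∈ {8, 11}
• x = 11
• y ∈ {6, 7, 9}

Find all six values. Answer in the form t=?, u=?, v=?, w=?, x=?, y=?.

v's domain is down to {6}, so v = 6. So t, y can't be 6.
x has just one choice, so x = 11. Eliminate 11 elsewhere: w.
t has just one choice, so t = 7. Eliminate 7 elsewhere: y.
w has just one choice, so w = 8. So u can't be 8.
y must be 9 (only option left).
That leaves u = 10.

t=7, u=10, v=6, w=8, x=11, y=9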